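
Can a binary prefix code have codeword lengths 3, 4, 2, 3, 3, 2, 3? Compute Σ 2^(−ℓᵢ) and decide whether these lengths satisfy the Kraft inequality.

1.0625; no

With common denominator 2^4 = 16: Σ 2^(−ℓᵢ) = 2/16 + 1/16 + 4/16 + 2/16 + 2/16 + 4/16 + 2/16 = 17/16 = 1.0625.
Kraft's inequality requires Σ ≤ 1; here Σ = 1.0625 > 1, so no such prefix code exists.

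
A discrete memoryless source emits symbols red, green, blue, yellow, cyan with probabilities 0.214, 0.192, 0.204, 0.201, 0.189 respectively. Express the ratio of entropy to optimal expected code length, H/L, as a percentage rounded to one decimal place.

Entropy H = −Σ p log₂ p ≈ 2.3205 bits.
Huffman merges: 189/1000+24/125→381/1000; 201/1000+51/250→81/200; 107/500+381/1000→119/200; 81/200+119/200→1. L = 2381/1000 ≈ 2.3810.
Efficiency = H/L = 2.3205/2.3810 = 97.5%.

97.5%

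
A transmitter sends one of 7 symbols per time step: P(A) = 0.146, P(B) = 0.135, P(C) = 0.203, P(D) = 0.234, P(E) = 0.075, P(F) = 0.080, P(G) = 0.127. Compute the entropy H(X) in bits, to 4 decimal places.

H = −Σ pᵢ log₂ pᵢ.
−0.146·log₂(0.146) = 0.4053
−0.135·log₂(0.135) = 0.3900
−0.203·log₂(0.203) = 0.4670
−0.234·log₂(0.234) = 0.4903
−0.075·log₂(0.075) = 0.2803
−0.080·log₂(0.080) = 0.2915
−0.127·log₂(0.127) = 0.3781
Sum ≈ 2.7025 → 2.7025 bits.

2.7025 bits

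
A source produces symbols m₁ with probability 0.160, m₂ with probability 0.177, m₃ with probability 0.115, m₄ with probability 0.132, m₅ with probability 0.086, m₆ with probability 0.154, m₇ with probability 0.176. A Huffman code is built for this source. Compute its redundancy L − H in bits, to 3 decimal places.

0.052 bits

Entropy H = −Σ p log₂ p ≈ 2.7708 bits.
Huffman merges: 43/500+23/200→201/1000; 33/250+77/500→143/500; 4/25+22/125→42/125; 177/1000+201/1000→189/500; 143/500+42/125→311/500; 189/500+311/500→1. L = 2823/1000 ≈ 2.8230.
L − H = 2.8230 − 2.7708 = 0.052 bits.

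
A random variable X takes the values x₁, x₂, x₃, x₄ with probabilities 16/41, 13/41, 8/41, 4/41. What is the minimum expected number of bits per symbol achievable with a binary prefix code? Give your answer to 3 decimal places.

1.902 bits/symbol

Repeatedly combine the two least-probable nodes; the expected code length is the sum of the merged weights.
merge 4/41 + 8/41 → 12/41
merge 12/41 + 13/41 → 25/41
merge 16/41 + 25/41 → 1
L = 12/41 + 25/41 + 1 = 78/41 ≈ 1.902 bits/symbol.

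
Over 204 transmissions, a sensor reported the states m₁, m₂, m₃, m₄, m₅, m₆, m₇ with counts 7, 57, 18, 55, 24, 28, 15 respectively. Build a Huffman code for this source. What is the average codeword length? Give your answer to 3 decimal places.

Probabilities are the counts divided by 204.
Repeatedly combine the two least-probable nodes; the expected code length is the sum of the merged weights.
merge 7/204 + 5/68 → 11/102
merge 3/34 + 11/102 → 10/51
merge 2/17 + 7/51 → 13/51
merge 10/51 + 13/51 → 23/51
merge 55/204 + 19/68 → 28/51
merge 23/51 + 28/51 → 1
L = 11/102 + 10/51 + 13/51 + 23/51 + 28/51 + 1 = 87/34 ≈ 2.559 bits/symbol.

2.559 bits/symbol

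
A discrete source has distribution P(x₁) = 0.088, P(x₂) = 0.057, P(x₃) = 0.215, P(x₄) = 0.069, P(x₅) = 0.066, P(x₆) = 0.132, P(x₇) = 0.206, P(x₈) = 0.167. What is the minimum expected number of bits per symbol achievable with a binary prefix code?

Repeatedly combine the two least-probable nodes; the expected code length is the sum of the merged weights.
merge 57/1000 + 33/500 → 123/1000
merge 69/1000 + 11/125 → 157/1000
merge 123/1000 + 33/250 → 51/200
merge 157/1000 + 167/1000 → 81/250
merge 103/500 + 43/200 → 421/1000
merge 51/200 + 81/250 → 579/1000
merge 421/1000 + 579/1000 → 1
L = 123/1000 + 157/1000 + 51/200 + 81/250 + 421/1000 + 579/1000 + 1 = 2859/1000 = 2.859 bits/symbol.

2.859 bits/symbol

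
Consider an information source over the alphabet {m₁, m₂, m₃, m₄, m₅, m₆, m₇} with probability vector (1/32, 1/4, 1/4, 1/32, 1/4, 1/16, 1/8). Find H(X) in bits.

Each probability is a power of 1/2, so log₂(1/p) is an integer.
H = Σ p·log₂(1/p) = 1/32·5 + 1/4·2 + 1/4·2 + 1/32·5 + 1/4·2 + 1/16·4 + 1/8·3 = 2.4375 bits.

2.4375 bits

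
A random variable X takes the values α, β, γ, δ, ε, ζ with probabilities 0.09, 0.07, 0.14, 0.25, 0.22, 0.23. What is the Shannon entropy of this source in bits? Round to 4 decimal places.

2.4466 bits

H = −Σ pᵢ log₂ pᵢ.
−0.09·log₂(0.09) = 0.3127
−0.07·log₂(0.07) = 0.2686
−0.14·log₂(0.14) = 0.3971
−0.25·log₂(0.25) = 0.5000
−0.22·log₂(0.22) = 0.4806
−0.23·log₂(0.23) = 0.4877
Sum ≈ 2.4466 → 2.4466 bits.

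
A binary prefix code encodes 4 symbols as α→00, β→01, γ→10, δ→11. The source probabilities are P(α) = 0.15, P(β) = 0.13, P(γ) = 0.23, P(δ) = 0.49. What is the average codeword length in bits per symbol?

2 bits/symbol

L̄ = Σ pᵢ·ℓᵢ = 0.15·2 + 0.13·2 + 0.23·2 + 0.49·2 = 2 bits/symbol.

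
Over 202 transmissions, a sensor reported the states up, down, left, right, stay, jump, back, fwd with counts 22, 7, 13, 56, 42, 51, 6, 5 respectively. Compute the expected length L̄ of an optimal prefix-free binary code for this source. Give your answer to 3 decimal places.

2.559 bits/symbol

Probabilities are the counts divided by 202.
Repeatedly combine the two least-probable nodes; the expected code length is the sum of the merged weights.
merge 5/202 + 3/101 → 11/202
merge 7/202 + 11/202 → 9/101
merge 13/202 + 9/101 → 31/202
merge 11/101 + 31/202 → 53/202
merge 21/101 + 51/202 → 93/202
merge 53/202 + 28/101 → 109/202
merge 93/202 + 109/202 → 1
L = 11/202 + 9/101 + 31/202 + 53/202 + 93/202 + 109/202 + 1 = 517/202 ≈ 2.559 bits/symbol.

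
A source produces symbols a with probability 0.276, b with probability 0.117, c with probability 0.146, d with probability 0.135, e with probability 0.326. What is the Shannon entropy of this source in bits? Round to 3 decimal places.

2.197 bits

H = −Σ pᵢ log₂ pᵢ.
−0.276·log₂(0.276) = 0.5126
−0.117·log₂(0.117) = 0.3622
−0.146·log₂(0.146) = 0.4053
−0.135·log₂(0.135) = 0.3900
−0.326·log₂(0.326) = 0.5272
Sum ≈ 2.1972 → 2.197 bits.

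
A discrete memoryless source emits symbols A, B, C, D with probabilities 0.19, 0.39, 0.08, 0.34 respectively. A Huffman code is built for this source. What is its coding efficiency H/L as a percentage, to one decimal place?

96.0%

Entropy H = −Σ p log₂ p ≈ 1.8057 bits.
Huffman merges: 2/25+19/100→27/100; 27/100+17/50→61/100; 39/100+61/100→1. L = 47/25 ≈ 1.8800.
Efficiency = H/L = 1.8057/1.8800 = 96.0%.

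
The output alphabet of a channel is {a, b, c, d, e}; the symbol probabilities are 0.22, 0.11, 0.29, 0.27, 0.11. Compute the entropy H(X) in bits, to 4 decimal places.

H = −Σ pᵢ log₂ pᵢ.
−0.22·log₂(0.22) = 0.4806
−0.11·log₂(0.11) = 0.3503
−0.29·log₂(0.29) = 0.5179
−0.27·log₂(0.27) = 0.5100
−0.11·log₂(0.11) = 0.3503
Sum ≈ 2.2091 → 2.2091 bits.

2.2091 bits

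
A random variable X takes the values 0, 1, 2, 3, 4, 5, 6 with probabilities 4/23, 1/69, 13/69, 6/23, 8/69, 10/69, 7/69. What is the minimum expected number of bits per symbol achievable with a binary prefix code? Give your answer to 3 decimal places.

Repeatedly combine the two least-probable nodes; the expected code length is the sum of the merged weights.
merge 1/69 + 7/69 → 8/69
merge 8/69 + 8/69 → 16/69
merge 10/69 + 4/23 → 22/69
merge 13/69 + 16/69 → 29/69
merge 6/23 + 22/69 → 40/69
merge 29/69 + 40/69 → 1
L = 8/69 + 16/69 + 22/69 + 29/69 + 40/69 + 1 = 8/3 ≈ 2.667 bits/symbol.

2.667 bits/symbol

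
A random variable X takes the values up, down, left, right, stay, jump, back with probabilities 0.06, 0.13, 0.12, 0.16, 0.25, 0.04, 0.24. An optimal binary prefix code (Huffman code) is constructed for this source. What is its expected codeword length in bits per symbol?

2.61 bits/symbol

Repeatedly combine the two least-probable nodes; the expected code length is the sum of the merged weights.
merge 1/25 + 3/50 → 1/10
merge 1/10 + 3/25 → 11/50
merge 13/100 + 4/25 → 29/100
merge 11/50 + 6/25 → 23/50
merge 1/4 + 29/100 → 27/50
merge 23/50 + 27/50 → 1
L = 1/10 + 11/50 + 29/100 + 23/50 + 27/50 + 1 = 261/100 = 2.61 bits/symbol.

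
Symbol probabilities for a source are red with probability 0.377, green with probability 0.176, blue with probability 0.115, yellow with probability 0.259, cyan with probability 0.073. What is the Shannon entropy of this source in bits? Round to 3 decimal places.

H = −Σ pᵢ log₂ pᵢ.
−0.377·log₂(0.377) = 0.5306
−0.176·log₂(0.176) = 0.4411
−0.115·log₂(0.115) = 0.3588
−0.259·log₂(0.259) = 0.5048
−0.073·log₂(0.073) = 0.2756
Sum ≈ 2.1110 → 2.111 bits.

2.111 bits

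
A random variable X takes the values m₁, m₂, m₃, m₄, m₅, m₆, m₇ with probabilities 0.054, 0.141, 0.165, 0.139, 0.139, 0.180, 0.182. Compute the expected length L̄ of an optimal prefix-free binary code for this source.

2.818 bits/symbol

Repeatedly combine the two least-probable nodes; the expected code length is the sum of the merged weights.
merge 27/500 + 139/1000 → 193/1000
merge 139/1000 + 141/1000 → 7/25
merge 33/200 + 9/50 → 69/200
merge 91/500 + 193/1000 → 3/8
merge 7/25 + 69/200 → 5/8
merge 3/8 + 5/8 → 1
L = 193/1000 + 7/25 + 69/200 + 3/8 + 5/8 + 1 = 1409/500 = 2.818 bits/symbol.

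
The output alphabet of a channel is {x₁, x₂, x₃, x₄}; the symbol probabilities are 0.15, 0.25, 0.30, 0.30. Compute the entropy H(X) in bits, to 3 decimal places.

H = −Σ pᵢ log₂ pᵢ.
−0.15·log₂(0.15) = 0.4105
−0.25·log₂(0.25) = 0.5000
−0.30·log₂(0.30) = 0.5211
−0.30·log₂(0.30) = 0.5211
Sum ≈ 1.9527 → 1.953 bits.

1.953 bits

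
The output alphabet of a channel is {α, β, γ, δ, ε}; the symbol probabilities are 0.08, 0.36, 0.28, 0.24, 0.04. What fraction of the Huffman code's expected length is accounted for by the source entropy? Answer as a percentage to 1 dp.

95.1%

Entropy H = −Σ p log₂ p ≈ 2.0162 bits.
Huffman merges: 1/25+2/25→3/25; 3/25+6/25→9/25; 7/25+9/25→16/25; 9/25+16/25→1. L = 53/25 ≈ 2.1200.
Efficiency = H/L = 2.0162/2.1200 = 95.1%.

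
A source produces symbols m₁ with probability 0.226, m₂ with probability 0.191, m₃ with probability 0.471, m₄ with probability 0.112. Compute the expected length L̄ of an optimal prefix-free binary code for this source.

Repeatedly combine the two least-probable nodes; the expected code length is the sum of the merged weights.
merge 14/125 + 191/1000 → 303/1000
merge 113/500 + 303/1000 → 529/1000
merge 471/1000 + 529/1000 → 1
L = 303/1000 + 529/1000 + 1 = 229/125 = 1.832 bits/symbol.

1.832 bits/symbol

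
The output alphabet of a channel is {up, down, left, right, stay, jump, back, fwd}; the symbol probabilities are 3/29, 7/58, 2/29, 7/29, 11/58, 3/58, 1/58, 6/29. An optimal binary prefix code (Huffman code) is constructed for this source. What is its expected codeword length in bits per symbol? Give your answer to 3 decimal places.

2.759 bits/symbol

Repeatedly combine the two least-probable nodes; the expected code length is the sum of the merged weights.
merge 1/58 + 3/58 → 2/29
merge 2/29 + 2/29 → 4/29
merge 3/29 + 7/58 → 13/58
merge 4/29 + 11/58 → 19/58
merge 6/29 + 13/58 → 25/58
merge 7/29 + 19/58 → 33/58
merge 25/58 + 33/58 → 1
L = 2/29 + 4/29 + 13/58 + 19/58 + 25/58 + 33/58 + 1 = 80/29 ≈ 2.759 bits/symbol.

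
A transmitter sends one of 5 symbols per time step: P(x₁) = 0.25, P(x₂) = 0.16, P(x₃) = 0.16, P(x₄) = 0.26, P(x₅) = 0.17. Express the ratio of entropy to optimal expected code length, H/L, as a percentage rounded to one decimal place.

98.5%

Entropy H = −Σ p log₂ p ≈ 2.2859 bits.
Huffman merges: 4/25+4/25→8/25; 17/100+1/4→21/50; 13/50+8/25→29/50; 21/50+29/50→1. L = 58/25 ≈ 2.3200.
Efficiency = H/L = 2.2859/2.3200 = 98.5%.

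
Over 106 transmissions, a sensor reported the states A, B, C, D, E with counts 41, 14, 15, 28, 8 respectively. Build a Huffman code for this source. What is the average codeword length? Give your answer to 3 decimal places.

2.170 bits/symbol

Probabilities are the counts divided by 106.
Repeatedly combine the two least-probable nodes; the expected code length is the sum of the merged weights.
merge 4/53 + 7/53 → 11/53
merge 15/106 + 11/53 → 37/106
merge 14/53 + 37/106 → 65/106
merge 41/106 + 65/106 → 1
L = 11/53 + 37/106 + 65/106 + 1 = 115/53 ≈ 2.170 bits/symbol.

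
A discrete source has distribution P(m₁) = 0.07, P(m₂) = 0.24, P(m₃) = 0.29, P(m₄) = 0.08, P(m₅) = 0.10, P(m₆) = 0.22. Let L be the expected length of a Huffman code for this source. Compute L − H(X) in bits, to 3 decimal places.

0.015 bits

Entropy H = −Σ p log₂ p ≈ 2.3849 bits.
Huffman merges: 7/100+2/25→3/20; 1/10+3/20→1/4; 11/50+6/25→23/50; 1/4+29/100→27/50; 23/50+27/50→1. L = 12/5 ≈ 2.4000.
L − H = 2.4000 − 2.3849 = 0.015 bits.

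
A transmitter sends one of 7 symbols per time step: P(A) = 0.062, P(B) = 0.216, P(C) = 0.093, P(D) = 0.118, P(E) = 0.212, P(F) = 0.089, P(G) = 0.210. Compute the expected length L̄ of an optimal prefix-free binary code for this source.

2.723 bits/symbol

Repeatedly combine the two least-probable nodes; the expected code length is the sum of the merged weights.
merge 31/500 + 89/1000 → 151/1000
merge 93/1000 + 59/500 → 211/1000
merge 151/1000 + 21/100 → 361/1000
merge 211/1000 + 53/250 → 423/1000
merge 27/125 + 361/1000 → 577/1000
merge 423/1000 + 577/1000 → 1
L = 151/1000 + 211/1000 + 361/1000 + 423/1000 + 577/1000 + 1 = 2723/1000 = 2.723 bits/symbol.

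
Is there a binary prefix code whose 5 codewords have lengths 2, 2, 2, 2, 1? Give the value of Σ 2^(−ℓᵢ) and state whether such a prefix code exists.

1.5; no

With common denominator 2^2 = 4: Σ 2^(−ℓᵢ) = 1/4 + 1/4 + 1/4 + 1/4 + 2/4 = 6/4 = 1.5.
Kraft's inequality requires Σ ≤ 1; here Σ = 1.5 > 1, so no such prefix code exists.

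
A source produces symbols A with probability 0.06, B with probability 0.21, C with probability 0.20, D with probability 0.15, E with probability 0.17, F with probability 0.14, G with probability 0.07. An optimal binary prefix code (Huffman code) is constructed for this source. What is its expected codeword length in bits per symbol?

Repeatedly combine the two least-probable nodes; the expected code length is the sum of the merged weights.
merge 3/50 + 7/100 → 13/100
merge 13/100 + 7/50 → 27/100
merge 3/20 + 17/100 → 8/25
merge 1/5 + 21/100 → 41/100
merge 27/100 + 8/25 → 59/100
merge 41/100 + 59/100 → 1
L = 13/100 + 27/100 + 8/25 + 41/100 + 59/100 + 1 = 68/25 = 2.72 bits/symbol.

2.72 bits/symbol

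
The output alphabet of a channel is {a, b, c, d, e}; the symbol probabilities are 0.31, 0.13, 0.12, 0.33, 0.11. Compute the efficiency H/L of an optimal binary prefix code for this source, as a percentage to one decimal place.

96.5%

Entropy H = −Σ p log₂ p ≈ 2.1516 bits.
Huffman merges: 11/100+3/25→23/100; 13/100+23/100→9/25; 31/100+33/100→16/25; 9/25+16/25→1. L = 223/100 ≈ 2.2300.
Efficiency = H/L = 2.1516/2.2300 = 96.5%.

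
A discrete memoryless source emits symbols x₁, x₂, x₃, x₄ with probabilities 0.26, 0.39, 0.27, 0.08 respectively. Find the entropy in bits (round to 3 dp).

1.837 bits

H = −Σ pᵢ log₂ pᵢ.
−0.26·log₂(0.26) = 0.5053
−0.39·log₂(0.39) = 0.5298
−0.27·log₂(0.27) = 0.5100
−0.08·log₂(0.08) = 0.2915
Sum ≈ 1.8366 → 1.837 bits.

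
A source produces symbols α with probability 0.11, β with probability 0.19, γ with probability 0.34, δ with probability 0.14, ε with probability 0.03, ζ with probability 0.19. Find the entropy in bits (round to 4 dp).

H = −Σ pᵢ log₂ pᵢ.
−0.11·log₂(0.11) = 0.3503
−0.19·log₂(0.19) = 0.4552
−0.34·log₂(0.34) = 0.5292
−0.14·log₂(0.14) = 0.3971
−0.03·log₂(0.03) = 0.1518
−0.19·log₂(0.19) = 0.4552
Sum ≈ 2.3388 → 2.3388 bits.

2.3388 bits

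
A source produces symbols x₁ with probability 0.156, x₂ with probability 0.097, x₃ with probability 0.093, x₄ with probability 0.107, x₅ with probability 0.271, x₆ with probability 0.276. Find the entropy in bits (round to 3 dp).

H = −Σ pᵢ log₂ pᵢ.
−0.156·log₂(0.156) = 0.4181
−0.097·log₂(0.097) = 0.3265
−0.093·log₂(0.093) = 0.3187
−0.107·log₂(0.107) = 0.3450
−0.271·log₂(0.271) = 0.5105
−0.276·log₂(0.276) = 0.5126
Sum ≈ 2.4314 → 2.431 bits.

2.431 bits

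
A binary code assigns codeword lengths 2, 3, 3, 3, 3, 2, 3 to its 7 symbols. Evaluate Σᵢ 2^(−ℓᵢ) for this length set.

1.125

With common denominator 2^3 = 8: Σ 2^(−ℓᵢ) = 2/8 + 1/8 + 1/8 + 1/8 + 1/8 + 2/8 + 1/8 = 9/8 = 1.125.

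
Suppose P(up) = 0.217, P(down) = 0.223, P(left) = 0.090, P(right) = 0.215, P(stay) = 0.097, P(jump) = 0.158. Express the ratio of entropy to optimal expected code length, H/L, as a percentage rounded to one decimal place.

98.6%

Entropy H = −Σ p log₂ p ≈ 2.4976 bits.
Huffman merges: 9/100+97/1000→187/1000; 79/500+187/1000→69/200; 43/200+217/1000→54/125; 223/1000+69/200→71/125; 54/125+71/125→1. L = 633/250 ≈ 2.5320.
Efficiency = H/L = 2.4976/2.5320 = 98.6%.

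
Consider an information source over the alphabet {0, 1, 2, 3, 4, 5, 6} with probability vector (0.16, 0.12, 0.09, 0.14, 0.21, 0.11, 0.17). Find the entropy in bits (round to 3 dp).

H = −Σ pᵢ log₂ pᵢ.
−0.16·log₂(0.16) = 0.4230
−0.12·log₂(0.12) = 0.3671
−0.09·log₂(0.09) = 0.3127
−0.14·log₂(0.14) = 0.3971
−0.21·log₂(0.21) = 0.4728
−0.11·log₂(0.11) = 0.3503
−0.17·log₂(0.17) = 0.4346
Sum ≈ 2.7575 → 2.758 bits.

2.758 bits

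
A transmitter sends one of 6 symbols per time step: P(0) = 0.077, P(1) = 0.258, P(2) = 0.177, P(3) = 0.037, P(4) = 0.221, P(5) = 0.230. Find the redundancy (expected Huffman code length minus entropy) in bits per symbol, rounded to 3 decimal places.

0.029 bits

Entropy H = −Σ p log₂ p ≈ 2.3762 bits.
Huffman merges: 37/1000+77/1000→57/500; 57/500+177/1000→291/1000; 221/1000+23/100→451/1000; 129/500+291/1000→549/1000; 451/1000+549/1000→1. L = 481/200 ≈ 2.4050.
L − H = 2.4050 − 2.3762 = 0.029 bits.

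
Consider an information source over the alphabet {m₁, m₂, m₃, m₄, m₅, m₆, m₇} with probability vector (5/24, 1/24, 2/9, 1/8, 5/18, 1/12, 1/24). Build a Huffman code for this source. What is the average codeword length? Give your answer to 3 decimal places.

2.542 bits/symbol

Repeatedly combine the two least-probable nodes; the expected code length is the sum of the merged weights.
merge 1/24 + 1/24 → 1/12
merge 1/12 + 1/12 → 1/6
merge 1/8 + 1/6 → 7/24
merge 5/24 + 2/9 → 31/72
merge 5/18 + 7/24 → 41/72
merge 31/72 + 41/72 → 1
L = 1/12 + 1/6 + 7/24 + 31/72 + 41/72 + 1 = 61/24 ≈ 2.542 bits/symbol.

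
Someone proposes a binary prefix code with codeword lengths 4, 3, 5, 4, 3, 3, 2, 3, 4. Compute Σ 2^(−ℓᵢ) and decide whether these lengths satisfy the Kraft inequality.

0.96875; yes

With common denominator 2^5 = 32: Σ 2^(−ℓᵢ) = 2/32 + 4/32 + 1/32 + 2/32 + 4/32 + 4/32 + 8/32 + 4/32 + 2/32 = 31/32 = 0.96875.
Kraft's inequality requires Σ ≤ 1; here Σ = 0.96875 ≤ 1, so such a prefix code exists.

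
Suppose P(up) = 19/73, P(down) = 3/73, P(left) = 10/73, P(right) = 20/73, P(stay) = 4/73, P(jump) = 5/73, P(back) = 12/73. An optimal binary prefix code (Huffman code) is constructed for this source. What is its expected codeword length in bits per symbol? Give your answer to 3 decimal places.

Repeatedly combine the two least-probable nodes; the expected code length is the sum of the merged weights.
merge 3/73 + 4/73 → 7/73
merge 5/73 + 7/73 → 12/73
merge 10/73 + 12/73 → 22/73
merge 12/73 + 19/73 → 31/73
merge 20/73 + 22/73 → 42/73
merge 31/73 + 42/73 → 1
L = 7/73 + 12/73 + 22/73 + 31/73 + 42/73 + 1 = 187/73 ≈ 2.562 bits/symbol.

2.562 bits/symbol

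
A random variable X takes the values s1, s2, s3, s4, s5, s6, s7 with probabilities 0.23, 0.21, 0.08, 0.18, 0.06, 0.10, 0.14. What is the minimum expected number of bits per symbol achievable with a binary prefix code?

2.7 bits/symbol

Repeatedly combine the two least-probable nodes; the expected code length is the sum of the merged weights.
merge 3/50 + 2/25 → 7/50
merge 1/10 + 7/50 → 6/25
merge 7/50 + 9/50 → 8/25
merge 21/100 + 23/100 → 11/25
merge 6/25 + 8/25 → 14/25
merge 11/25 + 14/25 → 1
L = 7/50 + 6/25 + 8/25 + 11/25 + 14/25 + 1 = 27/10 = 2.7 bits/symbol.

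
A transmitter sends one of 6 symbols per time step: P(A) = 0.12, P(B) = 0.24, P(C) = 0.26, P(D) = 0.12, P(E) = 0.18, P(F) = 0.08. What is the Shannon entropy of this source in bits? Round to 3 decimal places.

2.470 bits

H = −Σ pᵢ log₂ pᵢ.
−0.12·log₂(0.12) = 0.3671
−0.24·log₂(0.24) = 0.4941
−0.26·log₂(0.26) = 0.5053
−0.12·log₂(0.12) = 0.3671
−0.18·log₂(0.18) = 0.4453
−0.08·log₂(0.08) = 0.2915
Sum ≈ 2.4704 → 2.470 bits.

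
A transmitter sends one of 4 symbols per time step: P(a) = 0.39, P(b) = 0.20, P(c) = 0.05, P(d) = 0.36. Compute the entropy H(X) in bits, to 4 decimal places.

1.7409 bits

H = −Σ pᵢ log₂ pᵢ.
−0.39·log₂(0.39) = 0.5298
−0.20·log₂(0.20) = 0.4644
−0.05·log₂(0.05) = 0.2161
−0.36·log₂(0.36) = 0.5306
Sum ≈ 1.7409 → 1.7409 bits.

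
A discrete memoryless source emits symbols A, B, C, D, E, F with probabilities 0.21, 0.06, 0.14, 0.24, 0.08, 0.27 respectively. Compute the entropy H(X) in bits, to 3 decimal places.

2.409 bits

H = −Σ pᵢ log₂ pᵢ.
−0.21·log₂(0.21) = 0.4728
−0.06·log₂(0.06) = 0.2435
−0.14·log₂(0.14) = 0.3971
−0.24·log₂(0.24) = 0.4941
−0.08·log₂(0.08) = 0.2915
−0.27·log₂(0.27) = 0.5100
Sum ≈ 2.4091 → 2.409 bits.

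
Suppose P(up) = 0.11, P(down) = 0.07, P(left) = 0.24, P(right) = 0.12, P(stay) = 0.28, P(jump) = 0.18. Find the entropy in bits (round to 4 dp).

2.4396 bits

H = −Σ pᵢ log₂ pᵢ.
−0.11·log₂(0.11) = 0.3503
−0.07·log₂(0.07) = 0.2686
−0.24·log₂(0.24) = 0.4941
−0.12·log₂(0.12) = 0.3671
−0.28·log₂(0.28) = 0.5142
−0.18·log₂(0.18) = 0.4453
Sum ≈ 2.4396 → 2.4396 bits.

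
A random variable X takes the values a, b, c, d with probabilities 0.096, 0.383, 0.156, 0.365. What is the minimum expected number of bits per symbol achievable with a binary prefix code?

Repeatedly combine the two least-probable nodes; the expected code length is the sum of the merged weights.
merge 12/125 + 39/250 → 63/250
merge 63/250 + 73/200 → 617/1000
merge 383/1000 + 617/1000 → 1
L = 63/250 + 617/1000 + 1 = 1869/1000 = 1.869 bits/symbol.

1.869 bits/symbol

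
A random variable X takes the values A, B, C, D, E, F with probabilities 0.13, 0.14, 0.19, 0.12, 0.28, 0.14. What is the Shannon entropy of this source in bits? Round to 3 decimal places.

H = −Σ pᵢ log₂ pᵢ.
−0.13·log₂(0.13) = 0.3826
−0.14·log₂(0.14) = 0.3971
−0.19·log₂(0.19) = 0.4552
−0.12·log₂(0.12) = 0.3671
−0.28·log₂(0.28) = 0.5142
−0.14·log₂(0.14) = 0.3971
Sum ≈ 2.5134 → 2.513 bits.

2.513 bits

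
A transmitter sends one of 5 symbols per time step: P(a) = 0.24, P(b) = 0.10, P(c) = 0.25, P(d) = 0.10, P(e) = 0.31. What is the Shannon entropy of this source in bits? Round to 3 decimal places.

2.182 bits

H = −Σ pᵢ log₂ pᵢ.
−0.24·log₂(0.24) = 0.4941
−0.10·log₂(0.10) = 0.3322
−0.25·log₂(0.25) = 0.5000
−0.10·log₂(0.10) = 0.3322
−0.31·log₂(0.31) = 0.5238
Sum ≈ 2.1823 → 2.182 bits.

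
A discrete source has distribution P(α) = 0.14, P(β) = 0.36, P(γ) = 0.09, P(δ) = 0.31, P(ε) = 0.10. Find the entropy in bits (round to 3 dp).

H = −Σ pᵢ log₂ pᵢ.
−0.14·log₂(0.14) = 0.3971
−0.36·log₂(0.36) = 0.5306
−0.09·log₂(0.09) = 0.3127
−0.31·log₂(0.31) = 0.5238
−0.10·log₂(0.10) = 0.3322
Sum ≈ 2.0964 → 2.096 bits.

2.096 bits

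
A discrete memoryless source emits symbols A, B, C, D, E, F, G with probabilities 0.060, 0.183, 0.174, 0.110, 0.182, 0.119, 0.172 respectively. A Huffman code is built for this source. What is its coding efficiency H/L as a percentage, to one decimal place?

Entropy H = −Σ p log₂ p ≈ 2.7308 bits.
Huffman merges: 3/50+11/100→17/100; 119/1000+17/100→289/1000; 43/250+87/500→173/500; 91/500+183/1000→73/200; 289/1000+173/500→127/200; 73/200+127/200→1. L = 561/200 ≈ 2.8050.
Efficiency = H/L = 2.7308/2.8050 = 97.4%.

97.4%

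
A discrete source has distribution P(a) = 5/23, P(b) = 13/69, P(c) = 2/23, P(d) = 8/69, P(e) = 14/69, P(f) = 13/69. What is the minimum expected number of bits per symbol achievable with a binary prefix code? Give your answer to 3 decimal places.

Repeatedly combine the two least-probable nodes; the expected code length is the sum of the merged weights.
merge 2/23 + 8/69 → 14/69
merge 13/69 + 13/69 → 26/69
merge 14/69 + 14/69 → 28/69
merge 5/23 + 26/69 → 41/69
merge 28/69 + 41/69 → 1
L = 14/69 + 26/69 + 28/69 + 41/69 + 1 = 178/69 ≈ 2.580 bits/symbol.

2.580 bits/symbol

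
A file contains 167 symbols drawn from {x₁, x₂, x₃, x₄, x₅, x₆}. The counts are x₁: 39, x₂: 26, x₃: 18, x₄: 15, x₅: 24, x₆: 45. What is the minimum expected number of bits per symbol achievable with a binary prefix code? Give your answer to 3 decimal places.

Probabilities are the counts divided by 167.
Repeatedly combine the two least-probable nodes; the expected code length is the sum of the merged weights.
merge 15/167 + 18/167 → 33/167
merge 24/167 + 26/167 → 50/167
merge 33/167 + 39/167 → 72/167
merge 45/167 + 50/167 → 95/167
merge 72/167 + 95/167 → 1
L = 33/167 + 50/167 + 72/167 + 95/167 + 1 = 417/167 ≈ 2.497 bits/symbol.

2.497 bits/symbol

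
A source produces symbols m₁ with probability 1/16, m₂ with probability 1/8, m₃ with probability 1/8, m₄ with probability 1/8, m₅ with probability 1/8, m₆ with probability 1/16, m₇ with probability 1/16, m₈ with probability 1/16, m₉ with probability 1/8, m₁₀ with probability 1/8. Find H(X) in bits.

3.25 bits

Each probability is a power of 1/2, so log₂(1/p) is an integer.
H = Σ p·log₂(1/p) = 1/16·4 + 1/8·3 + 1/8·3 + 1/8·3 + 1/8·3 + 1/16·4 + 1/16·4 + 1/16·4 + 1/8·3 + 1/8·3 = 3.25 bits.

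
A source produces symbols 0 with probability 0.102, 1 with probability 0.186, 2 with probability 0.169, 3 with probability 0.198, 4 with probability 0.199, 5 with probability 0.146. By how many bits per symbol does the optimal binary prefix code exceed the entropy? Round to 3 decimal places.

Entropy H = −Σ p log₂ p ≈ 2.5521 bits.
Huffman merges: 51/500+73/500→31/125; 169/1000+93/500→71/200; 99/500+199/1000→397/1000; 31/125+71/200→603/1000; 397/1000+603/1000→1. L = 2603/1000 ≈ 2.6030.
L − H = 2.6030 − 2.5521 = 0.051 bits.

0.051 bits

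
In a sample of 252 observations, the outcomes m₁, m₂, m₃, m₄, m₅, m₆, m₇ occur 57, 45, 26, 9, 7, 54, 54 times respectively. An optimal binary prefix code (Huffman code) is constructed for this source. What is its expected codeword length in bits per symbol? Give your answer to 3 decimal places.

Probabilities are the counts divided by 252.
Repeatedly combine the two least-probable nodes; the expected code length is the sum of the merged weights.
merge 1/36 + 1/28 → 4/63
merge 4/63 + 13/126 → 1/6
merge 1/6 + 5/28 → 29/84
merge 3/14 + 3/14 → 3/7
merge 19/84 + 29/84 → 4/7
merge 3/7 + 4/7 → 1
L = 4/63 + 1/6 + 29/84 + 3/7 + 4/7 + 1 = 649/252 ≈ 2.575 bits/symbol.

2.575 bits/symbol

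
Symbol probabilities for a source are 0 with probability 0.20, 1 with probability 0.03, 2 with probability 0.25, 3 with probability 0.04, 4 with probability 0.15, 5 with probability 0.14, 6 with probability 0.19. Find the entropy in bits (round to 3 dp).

H = −Σ pᵢ log₂ pᵢ.
−0.20·log₂(0.20) = 0.4644
−0.03·log₂(0.03) = 0.1518
−0.25·log₂(0.25) = 0.5000
−0.04·log₂(0.04) = 0.1858
−0.15·log₂(0.15) = 0.4105
−0.14·log₂(0.14) = 0.3971
−0.19·log₂(0.19) = 0.4552
Sum ≈ 2.5648 → 2.565 bits.

2.565 bits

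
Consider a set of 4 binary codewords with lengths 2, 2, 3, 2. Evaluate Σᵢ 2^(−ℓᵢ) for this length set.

With common denominator 2^3 = 8: Σ 2^(−ℓᵢ) = 2/8 + 2/8 + 1/8 + 2/8 = 7/8 = 0.875.

0.875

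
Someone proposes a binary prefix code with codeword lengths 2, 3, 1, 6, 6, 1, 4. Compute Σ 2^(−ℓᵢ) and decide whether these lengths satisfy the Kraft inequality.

With common denominator 2^6 = 64: Σ 2^(−ℓᵢ) = 16/64 + 8/64 + 32/64 + 1/64 + 1/64 + 32/64 + 4/64 = 94/64 = 1.46875.
Kraft's inequality requires Σ ≤ 1; here Σ = 1.46875 > 1, so no such prefix code exists.

1.46875; no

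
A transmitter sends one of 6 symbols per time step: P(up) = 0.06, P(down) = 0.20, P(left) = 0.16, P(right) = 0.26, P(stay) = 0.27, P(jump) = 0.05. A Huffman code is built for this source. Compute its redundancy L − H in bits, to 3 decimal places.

0.018 bits

Entropy H = −Σ p log₂ p ≈ 2.3623 bits.
Huffman merges: 1/20+3/50→11/100; 11/100+4/25→27/100; 1/5+13/50→23/50; 27/100+27/100→27/50; 23/50+27/50→1. L = 119/50 ≈ 2.3800.
L − H = 2.3800 − 2.3623 = 0.018 bits.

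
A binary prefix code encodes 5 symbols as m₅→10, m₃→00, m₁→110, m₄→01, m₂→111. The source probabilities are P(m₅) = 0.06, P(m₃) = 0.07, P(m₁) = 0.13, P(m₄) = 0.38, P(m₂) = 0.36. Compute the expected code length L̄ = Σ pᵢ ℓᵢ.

L̄ = Σ pᵢ·ℓᵢ = 0.06·2 + 0.07·2 + 0.13·3 + 0.38·2 + 0.36·3 = 2.49 bits/symbol.

2.49 bits/symbol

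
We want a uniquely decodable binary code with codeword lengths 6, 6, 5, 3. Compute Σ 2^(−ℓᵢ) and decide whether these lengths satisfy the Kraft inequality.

0.1875; yes

With common denominator 2^6 = 64: Σ 2^(−ℓᵢ) = 1/64 + 1/64 + 2/64 + 8/64 = 12/64 = 0.1875.
Kraft's inequality requires Σ ≤ 1; here Σ = 0.1875 ≤ 1, so such a prefix code exists.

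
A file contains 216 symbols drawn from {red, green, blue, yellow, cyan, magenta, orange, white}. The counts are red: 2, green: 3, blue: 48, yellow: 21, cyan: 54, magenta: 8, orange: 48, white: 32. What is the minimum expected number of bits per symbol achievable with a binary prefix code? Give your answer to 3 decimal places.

Probabilities are the counts divided by 216.
Repeatedly combine the two least-probable nodes; the expected code length is the sum of the merged weights.
merge 1/108 + 1/72 → 5/216
merge 5/216 + 1/27 → 13/216
merge 13/216 + 7/72 → 17/108
merge 4/27 + 17/108 → 11/36
merge 2/9 + 2/9 → 4/9
merge 1/4 + 11/36 → 5/9
merge 4/9 + 5/9 → 1
L = 5/216 + 13/216 + 17/108 + 11/36 + 4/9 + 5/9 + 1 = 275/108 ≈ 2.546 bits/symbol.

2.546 bits/symbol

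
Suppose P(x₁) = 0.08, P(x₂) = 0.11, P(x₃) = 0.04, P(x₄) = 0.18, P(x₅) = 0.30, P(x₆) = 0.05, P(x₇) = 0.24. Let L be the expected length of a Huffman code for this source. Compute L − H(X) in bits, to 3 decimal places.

Entropy H = −Σ p log₂ p ≈ 2.5042 bits.
Huffman merges: 1/25+1/20→9/100; 2/25+9/100→17/100; 11/100+17/100→7/25; 9/50+6/25→21/50; 7/25+3/10→29/50; 21/50+29/50→1. L = 127/50 ≈ 2.5400.
L − H = 2.5400 − 2.5042 = 0.036 bits.

0.036 bits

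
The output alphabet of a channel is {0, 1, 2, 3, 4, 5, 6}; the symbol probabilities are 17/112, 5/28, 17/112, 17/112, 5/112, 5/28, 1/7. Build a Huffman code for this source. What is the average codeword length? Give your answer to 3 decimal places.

2.821 bits/symbol

Repeatedly combine the two least-probable nodes; the expected code length is the sum of the merged weights.
merge 5/112 + 1/7 → 3/16
merge 17/112 + 17/112 → 17/56
merge 17/112 + 5/28 → 37/112
merge 5/28 + 3/16 → 41/112
merge 17/56 + 37/112 → 71/112
merge 41/112 + 71/112 → 1
L = 3/16 + 17/56 + 37/112 + 41/112 + 71/112 + 1 = 79/28 ≈ 2.821 bits/symbol.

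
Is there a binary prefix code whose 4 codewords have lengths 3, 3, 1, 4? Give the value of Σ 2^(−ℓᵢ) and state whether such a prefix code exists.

With common denominator 2^4 = 16: Σ 2^(−ℓᵢ) = 2/16 + 2/16 + 8/16 + 1/16 = 13/16 = 0.8125.
Kraft's inequality requires Σ ≤ 1; here Σ = 0.8125 ≤ 1, so such a prefix code exists.

0.8125; yes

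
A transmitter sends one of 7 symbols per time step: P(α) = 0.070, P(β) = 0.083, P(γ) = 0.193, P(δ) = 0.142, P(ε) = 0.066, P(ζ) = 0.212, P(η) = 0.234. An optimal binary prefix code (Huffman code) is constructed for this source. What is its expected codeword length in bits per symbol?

Repeatedly combine the two least-probable nodes; the expected code length is the sum of the merged weights.
merge 33/500 + 7/100 → 17/125
merge 83/1000 + 17/125 → 219/1000
merge 71/500 + 193/1000 → 67/200
merge 53/250 + 219/1000 → 431/1000
merge 117/500 + 67/200 → 569/1000
merge 431/1000 + 569/1000 → 1
L = 17/125 + 219/1000 + 67/200 + 431/1000 + 569/1000 + 1 = 269/100 = 2.69 bits/symbol.

2.69 bits/symbol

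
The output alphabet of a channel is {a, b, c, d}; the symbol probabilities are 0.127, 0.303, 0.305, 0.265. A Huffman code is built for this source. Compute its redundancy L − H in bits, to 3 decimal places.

0.070 bits

Entropy H = −Σ p log₂ p ≈ 1.9303 bits.
Huffman merges: 127/1000+53/200→49/125; 303/1000+61/200→76/125; 49/125+76/125→1. L = 2 ≈ 2.0000.
L − H = 2.0000 − 1.9303 = 0.070 bits.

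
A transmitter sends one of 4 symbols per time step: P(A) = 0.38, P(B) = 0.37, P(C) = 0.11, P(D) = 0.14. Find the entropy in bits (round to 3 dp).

1.809 bits

H = −Σ pᵢ log₂ pᵢ.
−0.38·log₂(0.38) = 0.5305
−0.37·log₂(0.37) = 0.5307
−0.11·log₂(0.11) = 0.3503
−0.14·log₂(0.14) = 0.3971
Sum ≈ 1.8086 → 1.809 bits.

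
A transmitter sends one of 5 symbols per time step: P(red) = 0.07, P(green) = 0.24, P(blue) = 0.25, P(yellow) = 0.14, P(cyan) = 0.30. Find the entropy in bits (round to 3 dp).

2.181 bits

H = −Σ pᵢ log₂ pᵢ.
−0.07·log₂(0.07) = 0.2686
−0.24·log₂(0.24) = 0.4941
−0.25·log₂(0.25) = 0.5000
−0.14·log₂(0.14) = 0.3971
−0.30·log₂(0.30) = 0.5211
Sum ≈ 2.1809 → 2.181 bits.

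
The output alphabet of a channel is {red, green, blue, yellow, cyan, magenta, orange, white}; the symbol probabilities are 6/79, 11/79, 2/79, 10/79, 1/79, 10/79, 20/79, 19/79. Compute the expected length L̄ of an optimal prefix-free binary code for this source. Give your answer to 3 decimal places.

2.658 bits/symbol

Repeatedly combine the two least-probable nodes; the expected code length is the sum of the merged weights.
merge 1/79 + 2/79 → 3/79
merge 3/79 + 6/79 → 9/79
merge 9/79 + 10/79 → 19/79
merge 10/79 + 11/79 → 21/79
merge 19/79 + 19/79 → 38/79
merge 20/79 + 21/79 → 41/79
merge 38/79 + 41/79 → 1
L = 3/79 + 9/79 + 19/79 + 21/79 + 38/79 + 41/79 + 1 = 210/79 ≈ 2.658 bits/symbol.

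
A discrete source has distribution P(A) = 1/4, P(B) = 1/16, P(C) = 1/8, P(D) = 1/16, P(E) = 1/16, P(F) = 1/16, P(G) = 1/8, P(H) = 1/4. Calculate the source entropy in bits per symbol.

Each probability is a power of 1/2, so log₂(1/p) is an integer.
H = Σ p·log₂(1/p) = 1/4·2 + 1/16·4 + 1/8·3 + 1/16·4 + 1/16·4 + 1/16·4 + 1/8·3 + 1/4·2 = 2.75 bits.

2.75 bits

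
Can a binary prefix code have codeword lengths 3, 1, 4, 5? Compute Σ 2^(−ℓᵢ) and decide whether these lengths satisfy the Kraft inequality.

0.71875; yes

With common denominator 2^5 = 32: Σ 2^(−ℓᵢ) = 4/32 + 16/32 + 2/32 + 1/32 = 23/32 = 0.71875.
Kraft's inequality requires Σ ≤ 1; here Σ = 0.71875 ≤ 1, so such a prefix code exists.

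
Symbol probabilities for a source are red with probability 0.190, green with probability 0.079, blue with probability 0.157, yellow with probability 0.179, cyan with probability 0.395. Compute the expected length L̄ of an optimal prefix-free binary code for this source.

Repeatedly combine the two least-probable nodes; the expected code length is the sum of the merged weights.
merge 79/1000 + 157/1000 → 59/250
merge 179/1000 + 19/100 → 369/1000
merge 59/250 + 369/1000 → 121/200
merge 79/200 + 121/200 → 1
L = 59/250 + 369/1000 + 121/200 + 1 = 221/100 = 2.21 bits/symbol.

2.21 bits/symbol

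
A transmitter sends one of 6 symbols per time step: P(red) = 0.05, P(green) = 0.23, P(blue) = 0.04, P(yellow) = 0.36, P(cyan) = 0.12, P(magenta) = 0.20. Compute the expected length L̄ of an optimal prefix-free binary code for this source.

Repeatedly combine the two least-probable nodes; the expected code length is the sum of the merged weights.
merge 1/25 + 1/20 → 9/100
merge 9/100 + 3/25 → 21/100
merge 1/5 + 21/100 → 41/100
merge 23/100 + 9/25 → 59/100
merge 41/100 + 59/100 → 1
L = 9/100 + 21/100 + 41/100 + 59/100 + 1 = 23/10 = 2.3 bits/symbol.

2.3 bits/symbol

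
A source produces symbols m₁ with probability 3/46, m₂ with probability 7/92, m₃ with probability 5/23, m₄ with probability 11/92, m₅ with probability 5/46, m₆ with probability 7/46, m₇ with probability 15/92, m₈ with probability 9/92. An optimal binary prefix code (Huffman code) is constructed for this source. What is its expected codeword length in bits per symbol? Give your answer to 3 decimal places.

2.924 bits/symbol

Repeatedly combine the two least-probable nodes; the expected code length is the sum of the merged weights.
merge 3/46 + 7/92 → 13/92
merge 9/92 + 5/46 → 19/92
merge 11/92 + 13/92 → 6/23
merge 7/46 + 15/92 → 29/92
merge 19/92 + 5/23 → 39/92
merge 6/23 + 29/92 → 53/92
merge 39/92 + 53/92 → 1
L = 13/92 + 19/92 + 6/23 + 29/92 + 39/92 + 53/92 + 1 = 269/92 ≈ 2.924 bits/symbol.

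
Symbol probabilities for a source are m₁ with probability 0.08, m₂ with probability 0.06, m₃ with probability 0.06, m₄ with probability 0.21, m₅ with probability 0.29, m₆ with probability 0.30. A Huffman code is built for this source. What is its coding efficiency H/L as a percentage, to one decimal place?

Entropy H = −Σ p log₂ p ≈ 2.2904 bits.
Huffman merges: 3/50+3/50→3/25; 2/25+3/25→1/5; 1/5+21/100→41/100; 29/100+3/10→59/100; 41/100+59/100→1. L = 58/25 ≈ 2.3200.
Efficiency = H/L = 2.2904/2.3200 = 98.7%.

98.7%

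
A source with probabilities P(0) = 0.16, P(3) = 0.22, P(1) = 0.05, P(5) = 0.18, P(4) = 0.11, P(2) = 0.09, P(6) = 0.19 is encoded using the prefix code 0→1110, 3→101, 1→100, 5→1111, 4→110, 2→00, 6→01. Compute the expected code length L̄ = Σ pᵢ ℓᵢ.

3.06 bits/symbol

L̄ = Σ pᵢ·ℓᵢ = 0.16·4 + 0.22·3 + 0.05·3 + 0.18·4 + 0.11·3 + 0.09·2 + 0.19·2 = 3.06 bits/symbol.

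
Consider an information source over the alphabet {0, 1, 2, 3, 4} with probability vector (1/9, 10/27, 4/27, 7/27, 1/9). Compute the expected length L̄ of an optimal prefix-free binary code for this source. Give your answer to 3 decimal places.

Repeatedly combine the two least-probable nodes; the expected code length is the sum of the merged weights.
merge 1/9 + 1/9 → 2/9
merge 4/27 + 2/9 → 10/27
merge 7/27 + 10/27 → 17/27
merge 10/27 + 17/27 → 1
L = 2/9 + 10/27 + 17/27 + 1 = 20/9 ≈ 2.222 bits/symbol.

2.222 bits/symbol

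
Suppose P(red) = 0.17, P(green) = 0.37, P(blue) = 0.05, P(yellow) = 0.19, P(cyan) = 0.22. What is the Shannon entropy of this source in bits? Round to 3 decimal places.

2.117 bits

H = −Σ pᵢ log₂ pᵢ.
−0.17·log₂(0.17) = 0.4346
−0.37·log₂(0.37) = 0.5307
−0.05·log₂(0.05) = 0.2161
−0.19·log₂(0.19) = 0.4552
−0.22·log₂(0.22) = 0.4806
Sum ≈ 2.1172 → 2.117 bits.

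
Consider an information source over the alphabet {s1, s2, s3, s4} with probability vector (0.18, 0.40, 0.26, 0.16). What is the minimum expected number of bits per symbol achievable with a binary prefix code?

1.94 bits/symbol

Repeatedly combine the two least-probable nodes; the expected code length is the sum of the merged weights.
merge 4/25 + 9/50 → 17/50
merge 13/50 + 17/50 → 3/5
merge 2/5 + 3/5 → 1
L = 17/50 + 3/5 + 1 = 97/50 = 1.94 bits/symbol.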